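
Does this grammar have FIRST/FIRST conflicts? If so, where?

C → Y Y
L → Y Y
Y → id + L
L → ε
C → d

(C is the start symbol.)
No FIRST/FIRST conflicts.

A FIRST/FIRST conflict occurs when two productions N → α and N → β for the same non-terminal have FIRST(α) ∩ FIRST(β) ≠ ∅ (with ε ∈ FIRST of a nullable right-hand side, so two nullable alternatives also conflict).

FIRST sets of the non-terminals at (or reachable through a nullable prefix from) the front of some alternative:
  FIRST(Y) = { 'id' }

Productions for C:
  C → Y Y: FIRST = { 'id' }
  C → d: FIRST = { 'd' }
Productions for L:
  L → Y Y: FIRST = { 'id' }
  L → ε: FIRST = { ε }
Y has only one production, so no FIRST/FIRST conflict is possible there.

All alternatives of each non-terminal have pairwise disjoint FIRST sets.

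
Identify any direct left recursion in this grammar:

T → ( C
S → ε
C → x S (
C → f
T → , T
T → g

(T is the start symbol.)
Direct left recursion occurs when N → N α for some non-terminal N (the right-hand side begins with the left-hand side itself).

T → ( C: starts with '('
S → ε: starts with ε
C → x S (: starts with x
C → f: starts with f
T → , T: starts with ','
T → g: starts with g

No direct left recursion found.

Answer: No direct left recursion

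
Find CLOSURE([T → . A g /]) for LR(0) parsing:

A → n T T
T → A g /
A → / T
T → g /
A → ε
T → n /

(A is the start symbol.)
{ [A → . / T], [A → . n T T], [A → .], [T → . A g /] }

To compute CLOSURE, for each item [A → α.Bβ] where B is a non-terminal, add [B → .γ] for all productions B → γ; repeat for the newly added items until nothing changes.

Start with: [T → . A g /]
  [T → . A g /] has the dot before A: add [A → . n T T], [A → . / T], [A → .]
No further items can be added.

CLOSURE = { [A → . / T], [A → . n T T], [A → .], [T → . A g /] }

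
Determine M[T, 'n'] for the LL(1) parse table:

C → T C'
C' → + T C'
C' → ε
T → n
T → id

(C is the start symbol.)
To find M[T, 'n'], we find productions for T where 'n' is in the predict set (PREDICT(N → α) = (FIRST(α) \ {ε}) ∪ (FOLLOW(N) if α ⇒* ε)).

T → n: PREDICT = { 'n' }
  'n' is in predict set, so this production goes in M[T, 'n']
T → id: PREDICT = { 'id' }

M[T, 'n'] = T → n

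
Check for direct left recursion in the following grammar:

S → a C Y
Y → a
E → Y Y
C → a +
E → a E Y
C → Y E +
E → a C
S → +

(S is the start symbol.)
No direct left recursion

Direct left recursion occurs when N → N α for some non-terminal N (the right-hand side begins with the left-hand side itself).

S → a C Y: starts with a
Y → a: starts with a
E → Y Y: starts with Y
C → a +: starts with a
E → a E Y: starts with a
C → Y E +: starts with Y
E → a C: starts with a
S → +: starts with '+'

No direct left recursion found.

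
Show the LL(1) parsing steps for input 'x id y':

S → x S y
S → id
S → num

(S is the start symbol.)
Stack is shown with the top on the left.

Stack    Input     Action
-------------------------
S $      x id y $  output S → x S y
x S y $  x id y $  match 'x'
S y $    id y $    output S → id
id y $   id y $    match 'id'
y $      y $       match 'y'
$        $         accept

The string is accepted.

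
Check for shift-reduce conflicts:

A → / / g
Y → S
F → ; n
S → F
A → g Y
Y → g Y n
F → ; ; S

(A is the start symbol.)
No shift-reduce conflicts

Augment with A' → A and build the canonical LR(0) collection (I0 = CLOSURE({[A' → . A]}), then GOTO on every symbol after a dot until no new states appear). It has 16 states:
  I0: { [A → . / / g], [A → . g Y], [A' → . A] }  — shift
  I1: { [A → / . / g] }  — shift
  I2: { [A' → A .] }  — accept
  I3: { [A → g . Y], [F → . ; ; S], [F → . ; n], [S → . F], [Y → . S], [Y → . g Y n] }  — shift
  I4: { [F → ; . ; S], [F → ; . n] }  — shift
  I5: { [S → F .] }  — reduce
  I6: { [Y → S .] }  — reduce
  I7: { [A → g Y .] }  — reduce
  I8: { [F → . ; ; S], [F → . ; n], [S → . F], [Y → . S], [Y → . g Y n], [Y → g . Y n] }  — shift
  I9: { [Y → g Y . n] }  — shift
  I10: { [Y → g Y n .] }  — reduce
  I11: { [F → . ; ; S], [F → . ; n], [F → ; ; . S], [S → . F] }  — shift
  I12: { [F → ; n .] }  — reduce
  I13: { [F → ; ; S .] }  — reduce
  I14: { [A → / / . g] }  — shift
  I15: { [A → / / g .] }  — reduce

No state contains both a complete item and a shift item.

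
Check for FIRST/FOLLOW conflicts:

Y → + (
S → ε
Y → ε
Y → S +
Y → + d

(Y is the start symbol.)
A FIRST/FOLLOW conflict occurs when a non-terminal N has a nullable alternative N → β (β ⇒* ε) and another alternative N → α with FIRST(α) ∩ FOLLOW(N) ≠ ∅: on such a lookahead the parser cannot decide between expanding α and letting N vanish via β.

Nullable non-terminals: S, Y.
FIRST sets used below: FIRST(S) = { ε }
S has a nullable alternative but only one production, so nothing to check.

Y: nullable alternative(s) Y → ε; FOLLOW(Y) = { $ }
  Y → + (: FIRST \ {ε} = { '+' } — disjoint from FOLLOW(Y)
  Y → ε: FIRST \ {ε} = { } — this is the only nullable alternative, skip
  Y → S +: FIRST \ {ε} = { '+' } — disjoint from FOLLOW(Y)
  Y → + d: FIRST \ {ε} = { '+' } — disjoint from FOLLOW(Y)

No FIRST/FOLLOW conflicts found.

Answer: No FIRST/FOLLOW conflicts.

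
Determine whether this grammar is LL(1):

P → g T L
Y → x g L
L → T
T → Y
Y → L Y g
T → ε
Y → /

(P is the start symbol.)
A grammar is LL(1) if for each non-terminal N with multiple productions, the predict sets of those productions are pairwise disjoint, where PREDICT(N → α) = (FIRST(α) \ {ε}) ∪ (FOLLOW(N) if α ⇒* ε).

Relevant sets:
  FIRST(L) = { '/', 'x', ε }
  FIRST(Y) = { '/', 'x' }
  FOLLOW(T) = { $, '/', 'g', 'x' }

For Y:
  PREDICT(Y → x g L) = { 'x' }
  PREDICT(Y → L Y g) = { '/', 'x' }
  PREDICT(Y → '/') = { '/' }
For T:
  PREDICT(T → Y) = { '/', 'x' }
  PREDICT(T → ε) = { $, '/', 'g', 'x' }
P, L have a single production, so nothing to check there.

Conflict found: Predict set conflict for Y: { 'x' }
The grammar is NOT LL(1).

Answer: No. Predict set conflict for Y: { 'x' }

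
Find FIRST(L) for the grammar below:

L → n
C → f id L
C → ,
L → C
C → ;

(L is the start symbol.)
{ ',', ';', 'f', 'n' }

FIRST sets of the other non-terminals involved (by the same procedure, iterated to a fixed point):
  FIRST(C) = { ',', ';', 'f' }

From L → n:
  - n is a terminal: add 'n' and stop
From L → C:
  - C is a non-terminal: add FIRST(C) \ {ε} = { ',', ';', 'f' }
    C is not nullable, so stop

Collecting: FIRST(L) = { ',', ';', 'f', 'n' }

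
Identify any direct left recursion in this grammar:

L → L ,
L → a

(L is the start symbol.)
Yes, L is left-recursive

Direct left recursion occurs when N → N α for some non-terminal N (the right-hand side begins with the left-hand side itself).

L → L ,: LEFT RECURSIVE (starts with L)
L → a: starts with a

The grammar has direct left recursion on: L.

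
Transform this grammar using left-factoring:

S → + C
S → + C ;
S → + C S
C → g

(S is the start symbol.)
Left-factoring transforms A → αβ₁ | αβ₂ into A → αA' and A' → β₁ | β₂
(α is the longest common prefix among the alternatives). Repeat until
no nonterminal has two alternatives with a common prefix.

Round 1: S has alternatives sharing prefix '+ C'. Introduce S': S → + C S'
  Add: S' → ε
  Add: S' → ;
  Add: S' → S

No remaining common prefixes — done.

Resulting grammar:
S → + C S'
S' → ε
S' → ;
S' → S
C → g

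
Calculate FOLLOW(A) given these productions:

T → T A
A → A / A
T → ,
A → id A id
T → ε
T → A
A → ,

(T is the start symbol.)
{ $, ',', '/', 'id' }

To compute FOLLOW(A), find every occurrence of A on a right-hand side N → α A β: add FIRST(β) \ {ε}, and if β is empty or nullable also add FOLLOW(N). Iterate to a fixed point.

In T → T A: A is at the end, add FOLLOW(T)
In A → A / A: A is followed by '/' A, add FIRST('/' A) \ {ε} = { '/' }
In A → A / A: A is at the end; this adds FOLLOW(A) to itself — nothing new
In A → id A id: A is followed by id, add FIRST(id) \ {ε} = { 'id' }
In T → A: A is at the end, add FOLLOW(T)

The FOLLOW sets referred to above (computed the same way, to a fixed point):
  FOLLOW(T) = { $, ',', 'id' }

Taking the union: FOLLOW(A) = { $, ',', '/', 'id' }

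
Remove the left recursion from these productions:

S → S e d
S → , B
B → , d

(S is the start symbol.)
S is directly left-recursive. The standard transformation for
  A → A α₁ | ... | A α_m | β₁ | ... | β_n
is
  A  → β₁ A' | ... | β_n A'
  A' → α₁ A' | ... | α_m A' | ε

S → , B becomes S → , B S'
S → S e d becomes S' → e d S'
Add S' → ε

Productions for other non-terminals are unchanged:
  B → , d

Resulting grammar:
S → , B S'
S' → e d S'
S' → ε
B → , d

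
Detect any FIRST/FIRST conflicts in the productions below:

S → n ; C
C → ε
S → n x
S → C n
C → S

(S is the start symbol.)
A FIRST/FIRST conflict occurs when two productions N → α and N → β for the same non-terminal have FIRST(α) ∩ FIRST(β) ≠ ∅ (with ε ∈ FIRST of a nullable right-hand side, so two nullable alternatives also conflict).

FIRST sets of the non-terminals at (or reachable through a nullable prefix from) the front of some alternative:
  FIRST(C) = { 'n', ε }
  FIRST(S) = { 'n' }

Productions for S:
  S → n ; C: FIRST = { 'n' }
  S → n x: FIRST = { 'n' }
  S → C n: FIRST = { 'n' }
Productions for C:
  C → ε: FIRST = { ε }
  C → S: FIRST = { 'n' }

Conflict for S: S → n ; C and S → n x
  Overlap: { 'n' }
Conflict for S: S → n ; C and S → C n
  Overlap: { 'n' }
Conflict for S: S → n x and S → C n
  Overlap: { 'n' }

Answer: Yes. S → n ';' C / S → n x on { 'n' }; S → n ';' C / S → C n on { 'n' }; S → n x / S → C n on { 'n' }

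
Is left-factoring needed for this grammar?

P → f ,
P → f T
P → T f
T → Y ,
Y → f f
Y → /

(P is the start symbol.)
Yes, P has productions with common prefix 'f'

Left-factoring is needed when two productions for the same non-terminal
share a common prefix on the right-hand side.

Productions for P:
  P → f ,
  P → f T
  P → T f
Productions for Y:
  Y → f f
  Y → /

Found common prefix 'f' in productions for P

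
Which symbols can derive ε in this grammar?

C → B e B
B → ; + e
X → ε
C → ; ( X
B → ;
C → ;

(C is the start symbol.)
{ 'X' }

A non-terminal is nullable if it can derive ε (the empty string): either it has an ε-production, or it has a production whose right-hand side consists entirely of nullable non-terminals.

ε-productions: X → ε
So X is immediately nullable.
No further non-terminal can be added: every production for the remaining non-terminals contains a terminal or a non-nullable non-terminal.
Nullable = { 'X' }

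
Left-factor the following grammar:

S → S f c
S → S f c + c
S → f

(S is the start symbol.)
Left-factoring transforms A → αβ₁ | αβ₂ into A → αA' and A' → β₁ | β₂
(α is the longest common prefix among the alternatives). Repeat until
no nonterminal has two alternatives with a common prefix.

Round 1: S has alternatives sharing prefix 'S f c'. Introduce S': S → S f c S'
  Add: S' → ε
  Add: S' → + c

No remaining common prefixes — done.

Resulting grammar:
S → S f c S'
S' → ε
S' → + c
S → f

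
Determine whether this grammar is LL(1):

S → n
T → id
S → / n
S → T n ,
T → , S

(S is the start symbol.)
A grammar is LL(1) if for each non-terminal N with multiple productions, the predict sets of those productions are pairwise disjoint, where PREDICT(N → α) = (FIRST(α) \ {ε}) ∪ (FOLLOW(N) if α ⇒* ε).

Relevant sets:
  FIRST(T) = { ',', 'id' }

For S:
  PREDICT(S → n) = { 'n' }
  PREDICT(S → '/' n) = { '/' }
  PREDICT(S → T n ',') = { ',', 'id' }
For T:
  PREDICT(T → id) = { 'id' }
  PREDICT(T → ',' S) = { ',' }

All predict sets are disjoint. The grammar IS LL(1).

Answer: Yes, the grammar is LL(1).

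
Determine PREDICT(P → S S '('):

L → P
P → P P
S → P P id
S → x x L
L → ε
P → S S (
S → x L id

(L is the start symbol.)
PREDICT(P → S S '(') = (FIRST(RHS) \ {ε}) ∪ (FOLLOW(P) if ε ∈ FIRST(RHS), i.e. RHS ⇒* ε)
FIRST(S) = { 'x' }
FIRST(S S '(') = { 'x' }
ε ∉ FIRST(S S '('), so FOLLOW(P) is not added.
PREDICT(P → S S '(') = { 'x' }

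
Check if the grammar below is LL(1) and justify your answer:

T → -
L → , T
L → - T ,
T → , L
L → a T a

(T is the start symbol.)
A grammar is LL(1) if for each non-terminal N with multiple productions, the predict sets of those productions are pairwise disjoint, where PREDICT(N → α) = (FIRST(α) \ {ε}) ∪ (FOLLOW(N) if α ⇒* ε).

For T:
  PREDICT(T → '-') = { '-' }
  PREDICT(T → ',' L) = { ',' }
For L:
  PREDICT(L → ',' T) = { ',' }
  PREDICT(L → '-' T ',') = { '-' }
  PREDICT(L → a T a) = { 'a' }

All predict sets are disjoint. The grammar IS LL(1).

Answer: Yes, the grammar is LL(1).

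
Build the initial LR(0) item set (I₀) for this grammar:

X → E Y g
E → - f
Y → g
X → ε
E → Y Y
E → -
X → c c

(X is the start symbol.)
{ [E → . - f], [E → . -], [E → . Y Y], [X → . E Y g], [X → . c c], [X → .], [X' → . X], [Y → . g] }

First, augment the grammar with X' → X
I₀ = CLOSURE({ [X' → . X] }):
  [X' → . X] has the dot before X: add [X → . E Y g], [X → .], [X → . c c]
  [X → . E Y g] has the dot before E: add [E → . - f], [E → . Y Y], [E → . -]
  [E → . Y Y] has the dot before Y: add [Y → . g]
No further items can be added.

I₀ = { [E → . - f], [E → . -], [E → . Y Y], [X → . E Y g], [X → . c c], [X → .], [X' → . X], [Y → . g] }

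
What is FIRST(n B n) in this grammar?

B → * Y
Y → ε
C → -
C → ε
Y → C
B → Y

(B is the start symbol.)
{ 'n' }

To compute FIRST(n B n), process the symbols left to right:
Symbol n is a terminal. Add 'n' and stop.
FIRST(n B n) = { 'n' }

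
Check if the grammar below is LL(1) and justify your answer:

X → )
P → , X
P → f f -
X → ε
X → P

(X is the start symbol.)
Relevant sets:
  FIRST(P) = { ',', 'f' }
  FOLLOW(X) = { $ }

For X:
  PREDICT(X → ')') = { ')' }
  PREDICT(X → ε) = { $ }
  PREDICT(X → P) = { ',', 'f' }
For P:
  PREDICT(P → ',' X) = { ',' }
  PREDICT(P → f f '-') = { 'f' }

All predict sets are disjoint. The grammar IS LL(1).

Answer: Yes, the grammar is LL(1).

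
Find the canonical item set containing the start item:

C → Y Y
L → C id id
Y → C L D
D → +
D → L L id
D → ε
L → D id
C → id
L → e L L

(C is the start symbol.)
First, augment the grammar with C' → C
I₀ = CLOSURE({ [C' → . C] }):
  [C' → . C] has the dot before C: add [C → . Y Y], [C → . id]
  [C → . Y Y] has the dot before Y: add [Y → . C L D]
No further items can be added.

I₀ = { [C → . Y Y], [C → . id], [C' → . C], [Y → . C L D] }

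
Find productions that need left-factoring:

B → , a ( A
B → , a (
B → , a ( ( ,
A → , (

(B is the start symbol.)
Yes, B has productions with common prefix ', a ('

Left-factoring is needed when two productions for the same non-terminal
share a common prefix on the right-hand side.

Productions for B:
  B → , a ( A
  B → , a (
  B → , a ( ( ,

Found common prefix ', a (' in productions for B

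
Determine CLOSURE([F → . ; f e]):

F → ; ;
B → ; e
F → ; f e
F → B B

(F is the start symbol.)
{ [F → . ; f e] }

To compute CLOSURE, for each item [A → α.Bβ] where B is a non-terminal, add [B → .γ] for all productions B → γ; repeat for the newly added items until nothing changes.

Start with: [F → . ; f e]
The dot precedes the terminal ';', so nothing is added.

CLOSURE = { [F → . ; f e] }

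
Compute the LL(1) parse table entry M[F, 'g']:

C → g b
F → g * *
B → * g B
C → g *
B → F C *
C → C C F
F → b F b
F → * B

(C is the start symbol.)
F → g * *

To find M[F, 'g'], we find productions for F where 'g' is in the predict set (PREDICT(N → α) = (FIRST(α) \ {ε}) ∪ (FOLLOW(N) if α ⇒* ε)).

F → g * *: PREDICT = { 'g' }
  'g' is in predict set, so this production goes in M[F, 'g']
F → b F b: PREDICT = { 'b' }
F → * B: PREDICT = { '*' }

M[F, 'g'] = F → g * *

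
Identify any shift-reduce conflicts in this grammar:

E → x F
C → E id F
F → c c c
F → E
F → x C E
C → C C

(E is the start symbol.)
Augment with E' → E and build the canonical LR(0) collection (I0 = CLOSURE({[E' → . E]}), then GOTO on every symbol after a dot until no new states appear). It has 16 states:
  I0: { [E → . x F], [E' → . E] }  — shift
  I1: { [E' → E .] }  — accept
  I2: { [E → . x F], [E → x . F], [F → . E], [F → . c c c], [F → . x C E] }  — shift
  I3: { [F → E .] }  — reduce
  I4: { [E → x F .] }  — reduce
  I5: { [F → c . c c] }  — shift
  I6: { [C → . C C], [C → . E id F], [E → . x F], [E → x . F], [F → . E], [F → . c c c], [F → . x C E], [F → x . C E] }  — shift
  I7: { [C → . C C], [C → . E id F], [C → C . C], [E → . x F], [F → x C . E] }  — shift
  I8: { [C → E . id F], [F → E .] }  — shift, reduce
  I9: { [C → E id . F], [E → . x F], [F → . E], [F → . c c c], [F → . x C E] }  — shift
  I10: { [C → E id F .] }  — reduce
  I11: { [C → . C C], [C → . E id F], [C → C . C], [C → C C .], [E → . x F] }  — shift, reduce
  I12: { [C → E . id F], [F → x C E .] }  — shift, reduce
  I13: { [C → E . id F] }  — shift
  I14: { [F → c c . c] }  — shift
  I15: { [F → c c c .] }  — reduce

I8 contains reduce item [F → E .] and shift item [C → E . id F] — shift-reduce conflict.
I11 contains reduce item [C → C C .] and shift item [E → . x F] — shift-reduce conflict.
I12 contains reduce item [F → x C E .] and shift item [C → E . id F] — shift-reduce conflict.

Answer: Yes — I8: [F → E .] vs [C → E . id F]; I11: [C → C C .] vs [E → . x F]; I12: [F → x C E .] vs [C → E . id F]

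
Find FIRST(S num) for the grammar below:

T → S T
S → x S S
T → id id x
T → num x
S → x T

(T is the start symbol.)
{ 'x' }

FIRST sets of the non-terminals involved (from the grammar, by fixed-point iteration):
  FIRST(S) = { 'x' }

To compute FIRST(S num), process the symbols left to right:
Symbol S is a non-terminal. Add FIRST(S) \ {ε} = { 'x' }
S is not nullable (ε ∉ FIRST(S)), so stop here.
FIRST(S num) = { 'x' }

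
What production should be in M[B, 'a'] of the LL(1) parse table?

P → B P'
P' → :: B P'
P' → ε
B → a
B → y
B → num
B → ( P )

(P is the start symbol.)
To find M[B, 'a'], we find productions for B where 'a' is in the predict set (PREDICT(N → α) = (FIRST(α) \ {ε}) ∪ (FOLLOW(N) if α ⇒* ε)).

B → a: PREDICT = { 'a' }
  'a' is in predict set, so this production goes in M[B, 'a']
B → y: PREDICT = { 'y' }
B → num: PREDICT = { 'num' }
B → ( P ): PREDICT = { '(' }

M[B, 'a'] = B → a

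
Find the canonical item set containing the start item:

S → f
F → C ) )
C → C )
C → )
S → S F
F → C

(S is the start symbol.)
{ [S → . S F], [S → . f], [S' → . S] }

First, augment the grammar with S' → S
I₀ = CLOSURE({ [S' → . S] }):
  [S' → . S] has the dot before S: add [S → . f], [S → . S F]
No further items can be added.

I₀ = { [S → . S F], [S → . f], [S' → . S] }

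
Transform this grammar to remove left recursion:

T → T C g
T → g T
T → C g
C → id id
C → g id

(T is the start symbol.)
T is directly left-recursive. The standard transformation for
  A → A α₁ | ... | A α_m | β₁ | ... | β_n
is
  A  → β₁ A' | ... | β_n A'
  A' → α₁ A' | ... | α_m A' | ε

T → g T becomes T → g T T'
T → C g becomes T → C g T'
T → T C g becomes T' → C g T'
Add T' → ε

Productions for other non-terminals are unchanged:
  C → id id
  C → g id

Resulting grammar:
T → g T T'
T → C g T'
T' → C g T'
T' → ε
C → id id
C → g id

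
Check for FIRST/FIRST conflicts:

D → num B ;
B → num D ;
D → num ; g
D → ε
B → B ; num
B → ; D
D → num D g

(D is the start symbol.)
Yes. D → num B ';' / D → num ';' g on { 'num' }; D → num B ';' / D → num D g on { 'num' }; D → num ';' g / D → num D g on { 'num' }; B → num D ';' / B → B ';' num on { 'num' }; B → B ';' num / B → ';' D on { ';' }

FIRST sets of the non-terminals at (or reachable through a nullable prefix from) the front of some alternative:
  FIRST(B) = { ';', 'num' }

Productions for D:
  D → num B ;: FIRST = { 'num' }
  D → num ; g: FIRST = { 'num' }
  D → ε: FIRST = { ε }
  D → num D g: FIRST = { 'num' }
Productions for B:
  B → num D ;: FIRST = { 'num' }
  B → B ; num: FIRST = { ';', 'num' }
  B → ; D: FIRST = { ';' }

Conflict for D: D → num B ; and D → num ; g
  Overlap: { 'num' }
Conflict for D: D → num B ; and D → num D g
  Overlap: { 'num' }
Conflict for D: D → num ; g and D → num D g
  Overlap: { 'num' }
Conflict for B: B → num D ; and B → B ; num
  Overlap: { 'num' }
Conflict for B: B → B ; num and B → ; D
  Overlap: { ';' }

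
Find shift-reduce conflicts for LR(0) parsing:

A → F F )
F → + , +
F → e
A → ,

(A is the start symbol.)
No shift-reduce conflicts

A shift-reduce conflict occurs when an LR(0) state has both:
  - a complete (reduce) item [A → α .] (dot at the end), and
  - a shift item [B → β . c γ] (dot before a terminal).

Augment with A' → A and build the canonical LR(0) collection (I0 = CLOSURE({[A' → . A]}), then GOTO on every symbol after a dot until no new states appear). It has 10 states:
  I0: { [A → . ,], [A → . F F )], [A' → . A], [F → . + , +], [F → . e] }  — shift
  I1: { [F → + . , +] }  — shift
  I2: { [A → , .] }  — reduce
  I3: { [A' → A .] }  — accept
  I4: { [A → F . F )], [F → . + , +], [F → . e] }  — shift
  I5: { [F → e .] }  — reduce
  I6: { [A → F F . )] }  — shift
  I7: { [A → F F ) .] }  — reduce
  I8: { [F → + , . +] }  — shift
  I9: { [F → + , + .] }  — reduce

No state contains both a complete item and a shift item.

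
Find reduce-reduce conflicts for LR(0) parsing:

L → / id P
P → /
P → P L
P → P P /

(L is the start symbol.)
A reduce-reduce conflict occurs when an LR(0) state has two complete items [A → α .] and [B → β .] — both call for a reduction, and with no lookahead the parser cannot choose between them.

Augment with L' → L and build the canonical LR(0) collection (I0 = CLOSURE({[L' → . L]}), then GOTO on every symbol after a dot until no new states appear). It has 10 states:
  I0: { [L → . / id P], [L' → . L] }  — shift
  I1: { [L → / . id P] }  — shift
  I2: { [L' → L .] }  — accept
  I3: { [L → / id . P], [P → . /], [P → . P L], [P → . P P /] }  — shift
  I4: { [P → / .] }  — reduce
  I5: { [L → . / id P], [L → / id P .], [P → . /], [P → . P L], [P → . P P /], [P → P . L], [P → P . P /] }  — shift, reduce
  I6: { [L → / . id P], [P → / .] }  — shift, reduce
  I7: { [P → P L .] }  — reduce
  I8: { [L → . / id P], [P → . /], [P → . P L], [P → . P P /], [P → P . L], [P → P . P /], [P → P P . /] }  — shift
  I9: { [L → / . id P], [P → / .], [P → P P / .] }  — shift, 2 reduces

I9 contains complete items [P → / .], [P → P P / .] — reduce-reduce conflict.

Answer: Yes — I9: [P → / .] vs [P → P P / .]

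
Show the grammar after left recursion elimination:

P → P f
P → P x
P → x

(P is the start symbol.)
P is directly left-recursive. The standard transformation for
  A → A α₁ | ... | A α_m | β₁ | ... | β_n
is
  A  → β₁ A' | ... | β_n A'
  A' → α₁ A' | ... | α_m A' | ε

P → x becomes P → x P'
P → P f becomes P' → f P'
P → P x becomes P' → x P'
Add P' → ε

Resulting grammar:
P → x P'
P' → f P'
P' → x P'
P' → ε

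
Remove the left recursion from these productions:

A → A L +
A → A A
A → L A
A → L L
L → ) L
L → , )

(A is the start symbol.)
A → L A A'
A → L L A'
A' → L + A'
A' → A A'
A' → ε
L → ) L
L → , )

A is directly left-recursive. The standard transformation for
  A → A α₁ | ... | A α_m | β₁ | ... | β_n
is
  A  → β₁ A' | ... | β_n A'
  A' → α₁ A' | ... | α_m A' | ε

A → L A becomes A → L A A'
A → L L becomes A → L L A'
A → A L + becomes A' → L + A'
A → A A becomes A' → A A'
Add A' → ε

Productions for other non-terminals are unchanged:
  L → ) L
  L → , )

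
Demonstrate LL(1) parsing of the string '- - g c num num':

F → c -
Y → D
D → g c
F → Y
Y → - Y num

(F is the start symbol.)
Stack is shown with the top on the left.

Stack          Input              Action
----------------------------------------
F $            - - g c num num $  output F → Y
Y $            - - g c num num $  output Y → - Y num
- Y num $      - - g c num num $  match '-'
Y num $        - g c num num $    output Y → - Y num
- Y num num $  - g c num num $    match '-'
Y num num $    g c num num $      output Y → D
D num num $    g c num num $      output D → g c
g c num num $  g c num num $      match 'g'
c num num $    c num num $        match 'c'
num num $      num num $          match 'num'
num $          num $              match 'num'
$              $                  accept

The string is accepted.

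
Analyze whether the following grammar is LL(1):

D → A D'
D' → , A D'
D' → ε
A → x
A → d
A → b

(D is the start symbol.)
Relevant sets:
  FOLLOW(D') = { $ }

For D':
  PREDICT(D' → ',' A D') = { ',' }
  PREDICT(D' → ε) = { $ }
For A:
  PREDICT(A → x) = { 'x' }
  PREDICT(A → d) = { 'd' }
  PREDICT(A → b) = { 'b' }
D has a single production, so nothing to check there.

All predict sets are disjoint. The grammar IS LL(1).

Answer: Yes, the grammar is LL(1).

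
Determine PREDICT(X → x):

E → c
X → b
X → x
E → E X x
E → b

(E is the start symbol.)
PREDICT(X → x) = (FIRST(RHS) \ {ε}) ∪ (FOLLOW(X) if ε ∈ FIRST(RHS), i.e. RHS ⇒* ε)
FIRST(x) = { 'x' }
ε ∉ FIRST(x), so FOLLOW(X) is not added.
PREDICT(X → x) = { 'x' }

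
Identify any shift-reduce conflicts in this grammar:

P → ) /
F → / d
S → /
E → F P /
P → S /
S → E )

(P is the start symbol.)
A shift-reduce conflict occurs when an LR(0) state has both:
  - a complete (reduce) item [A → α .] (dot at the end), and
  - a shift item [B → β . c γ] (dot before a terminal).

Augment with P' → P and build the canonical LR(0) collection (I0 = CLOSURE({[P' → . P]}), then GOTO on every symbol after a dot until no new states appear). It has 13 states:
  I0: { [E → . F P /], [F → . / d], [P → . ) /], [P → . S /], [P' → . P], [S → . /], [S → . E )] }  — shift
  I1: { [P → ) . /] }  — shift
  I2: { [F → / . d], [S → / .] }  — shift, reduce
  I3: { [S → E . )] }  — shift
  I4: { [E → . F P /], [E → F . P /], [F → . / d], [P → . ) /], [P → . S /], [S → . /], [S → . E )] }  — shift
  I5: { [P' → P .] }  — accept
  I6: { [P → S . /] }  — shift
  I7: { [P → S / .] }  — reduce
  I8: { [E → F P . /] }  — shift
  I9: { [E → F P / .] }  — reduce
  I10: { [S → E ) .] }  — reduce
  I11: { [F → / d .] }  — reduce
  I12: { [P → ) / .] }  — reduce

I2 contains reduce item [S → / .] and shift item [F → / . d] — shift-reduce conflict.

Answer: Yes — I2: [S → / .] vs [F → / . d]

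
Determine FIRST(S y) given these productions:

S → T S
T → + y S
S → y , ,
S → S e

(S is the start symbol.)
FIRST sets of the non-terminals involved (from the grammar, by fixed-point iteration):
  FIRST(S) = { '+', 'y' }

To compute FIRST(S y), process the symbols left to right:
Symbol S is a non-terminal. Add FIRST(S) \ {ε} = { '+', 'y' }
S is not nullable (ε ∉ FIRST(S)), so stop here.
FIRST(S y) = { '+', 'y' }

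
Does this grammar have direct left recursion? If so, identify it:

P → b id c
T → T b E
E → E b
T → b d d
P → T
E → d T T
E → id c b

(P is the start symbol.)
Direct left recursion occurs when N → N α for some non-terminal N (the right-hand side begins with the left-hand side itself).

P → b id c: starts with b
T → T b E: LEFT RECURSIVE (starts with T)
E → E b: LEFT RECURSIVE (starts with E)
T → b d d: starts with b
P → T: starts with T
E → d T T: starts with d
E → id c b: starts with id

The grammar has direct left recursion on: T, E.

Answer: Yes, T, E are left-recursive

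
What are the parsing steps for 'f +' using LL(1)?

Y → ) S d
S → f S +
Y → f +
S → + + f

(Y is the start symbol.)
LL(1) parsing maintains a stack (initially the start symbol over $) and the input. At each step: if the stack top is a terminal, match it against the current input token; if it is a non-terminal N, replace it with the RHS of M[N, lookahead] (the unique production whose predict set contains the lookahead).

Stack is shown with the top on the left.

Stack  Input  Action
--------------------
Y $    f + $  output Y → f +
f + $  f + $  match 'f'
+ $    + $    match '+'
$      $      accept

The string is accepted.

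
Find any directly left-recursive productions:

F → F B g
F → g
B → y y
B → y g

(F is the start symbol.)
Yes, F is left-recursive

F → F B g: LEFT RECURSIVE (starts with F)
F → g: starts with g
B → y y: starts with y
B → y g: starts with y

The grammar has direct left recursion on: F.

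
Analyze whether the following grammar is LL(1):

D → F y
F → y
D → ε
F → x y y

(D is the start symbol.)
Yes, the grammar is LL(1).

A grammar is LL(1) if for each non-terminal N with multiple productions, the predict sets of those productions are pairwise disjoint, where PREDICT(N → α) = (FIRST(α) \ {ε}) ∪ (FOLLOW(N) if α ⇒* ε).

Relevant sets:
  FIRST(F) = { 'x', 'y' }
  FOLLOW(D) = { $ }

For D:
  PREDICT(D → F y) = { 'x', 'y' }
  PREDICT(D → ε) = { $ }
For F:
  PREDICT(F → y) = { 'y' }
  PREDICT(F → x y y) = { 'x' }

All predict sets are disjoint. The grammar IS LL(1).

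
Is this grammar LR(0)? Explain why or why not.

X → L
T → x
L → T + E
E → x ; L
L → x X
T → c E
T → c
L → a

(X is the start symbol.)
No. Shift-reduce conflict between [T → c .] and [E → . x ; L]

Augment with X' → X and build the canonical LR(0) collection (I0 = CLOSURE({[X' → . X]}), then GOTO on every symbol after a dot until no new states appear). It has 14 states:
  I0: { [L → . T + E], [L → . a], [L → . x X], [T → . c E], [T → . c], [T → . x], [X → . L], [X' → . X] }  — shift
  I1: { [X → L .] }  — reduce
  I2: { [L → T . + E] }  — shift
  I3: { [X' → X .] }  — accept
  I4: { [L → a .] }  — reduce
  I5: { [E → . x ; L], [T → c . E], [T → c .] }  — shift, reduce
  I6: { [L → . T + E], [L → . a], [L → . x X], [L → x . X], [T → . c E], [T → . c], [T → . x], [T → x .], [X → . L] }  — shift, reduce
  I7: { [L → x X .] }  — reduce
  I8: { [T → c E .] }  — reduce
  I9: { [E → x . ; L] }  — shift
  I10: { [E → x ; . L], [L → . T + E], [L → . a], [L → . x X], [T → . c E], [T → . c], [T → . x] }  — shift
  I11: { [E → x ; L .] }  — reduce
  I12: { [E → . x ; L], [L → T + . E] }  — shift
  I13: { [L → T + E .] }  — reduce

Conflict in state I5:
  Shift-reduce conflict between [T → c .] and [E → . x ; L]
So the grammar is NOT LR(0).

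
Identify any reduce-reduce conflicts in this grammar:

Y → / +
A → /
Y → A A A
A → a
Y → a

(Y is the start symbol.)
A reduce-reduce conflict occurs when an LR(0) state has two complete items [A → α .] and [B → β .] — both call for a reduction, and with no lookahead the parser cannot choose between them.

Augment with Y' → Y and build the canonical LR(0) collection (I0 = CLOSURE({[Y' → . Y]}), then GOTO on every symbol after a dot until no new states appear). It has 10 states:
  I0: { [A → . /], [A → . a], [Y → . / +], [Y → . A A A], [Y → . a], [Y' → . Y] }  — shift
  I1: { [A → / .], [Y → / . +] }  — shift, reduce
  I2: { [A → . /], [A → . a], [Y → A . A A] }  — shift
  I3: { [Y' → Y .] }  — accept
  I4: { [A → a .], [Y → a .] }  — 2 reduces
  I5: { [A → / .] }  — reduce
  I6: { [A → . /], [A → . a], [Y → A A . A] }  — shift
  I7: { [A → a .] }  — reduce
  I8: { [Y → A A A .] }  — reduce
  I9: { [Y → / + .] }  — reduce

I4 contains complete items [A → a .], [Y → a .] — reduce-reduce conflict.

Answer: Yes — I4: [A → a .] vs [Y → a .]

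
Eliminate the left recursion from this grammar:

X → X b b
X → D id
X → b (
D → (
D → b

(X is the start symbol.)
X is directly left-recursive. The standard transformation for
  A → A α₁ | ... | A α_m | β₁ | ... | β_n
is
  A  → β₁ A' | ... | β_n A'
  A' → α₁ A' | ... | α_m A' | ε

X → D id becomes X → D id X'
X → b ( becomes X → b ( X'
X → X b b becomes X' → b b X'
Add X' → ε

Productions for other non-terminals are unchanged:
  D → (
  D → b

Resulting grammar:
X → D id X'
X → b ( X'
X' → b b X'
X' → ε
D → (
D → b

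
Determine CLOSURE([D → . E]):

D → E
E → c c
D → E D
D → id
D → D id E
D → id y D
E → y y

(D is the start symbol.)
Start with: [D → . E]
  [D → . E] has the dot before E: add [E → . c c], [E → . y y]
No further items can be added.

CLOSURE = { [D → . E], [E → . c c], [E → . y y] }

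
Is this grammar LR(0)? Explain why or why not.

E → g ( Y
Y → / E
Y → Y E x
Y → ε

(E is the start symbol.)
No. Shift-reduce conflict between [Y → .] and [Y → . / E]

A grammar is LR(0) if no state in the canonical LR(0) collection has:
  - both a shift item (dot before a terminal) and a complete item (shift-reduce conflict), or
  - two or more complete items (reduce-reduce conflict; the accept item [E' → E .] counts as a complete item here).

Augment with E' → E and build the canonical LR(0) collection (I0 = CLOSURE({[E' → . E]}), then GOTO on every symbol after a dot until no new states appear). It has 9 states:
  I0: { [E → . g ( Y], [E' → . E] }  — shift
  I1: { [E' → E .] }  — accept
  I2: { [E → g . ( Y] }  — shift
  I3: { [E → g ( . Y], [Y → . / E], [Y → . Y E x], [Y → .] }  — shift, reduce
  I4: { [E → . g ( Y], [Y → / . E] }  — shift
  I5: { [E → . g ( Y], [E → g ( Y .], [Y → Y . E x] }  — shift, reduce
  I6: { [Y → Y E . x] }  — shift
  I7: { [Y → Y E x .] }  — reduce
  I8: { [Y → / E .] }  — reduce

Conflict in state I3:
  Shift-reduce conflict between [Y → .] and [Y → . / E]
So the grammar is NOT LR(0).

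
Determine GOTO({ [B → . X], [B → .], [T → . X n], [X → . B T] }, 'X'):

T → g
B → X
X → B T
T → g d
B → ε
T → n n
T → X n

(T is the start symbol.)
GOTO(I, 'X') = CLOSURE({ [A → αX.β] : [A → α.Xβ] ∈ I, X = 'X' })

Items with dot before 'X', with the dot advanced:
  [B → . X] → [B → X .]
  [T → . X n] → [T → X . n]
Closure adds nothing (no advanced item has the dot before a non-terminal).

GOTO = { [B → X .], [T → X . n] }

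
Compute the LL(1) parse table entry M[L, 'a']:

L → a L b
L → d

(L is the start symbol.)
L → a L b

To find M[L, 'a'], we find productions for L where 'a' is in the predict set (PREDICT(N → α) = (FIRST(α) \ {ε}) ∪ (FOLLOW(N) if α ⇒* ε)).

L → a L b: PREDICT = { 'a' }
  'a' is in predict set, so this production goes in M[L, 'a']
L → d: PREDICT = { 'd' }

M[L, 'a'] = L → a L b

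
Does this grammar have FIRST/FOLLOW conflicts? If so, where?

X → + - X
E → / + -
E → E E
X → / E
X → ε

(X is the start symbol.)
No FIRST/FOLLOW conflicts.

A FIRST/FOLLOW conflict occurs when a non-terminal N has a nullable alternative N → β (β ⇒* ε) and another alternative N → α with FIRST(α) ∩ FOLLOW(N) ≠ ∅: on such a lookahead the parser cannot decide between expanding α and letting N vanish via β.

Nullable non-terminals: X.

X: nullable alternative(s) X → ε; FOLLOW(X) = { $ }
  X → + - X: FIRST \ {ε} = { '+' } — disjoint from FOLLOW(X)
  X → / E: FIRST \ {ε} = { '/' } — disjoint from FOLLOW(X)
  X → ε: FIRST \ {ε} = { } — this is the only nullable alternative, skip

E has no nullable alternative, so no FIRST/FOLLOW check is needed there.

No FIRST/FOLLOW conflicts found.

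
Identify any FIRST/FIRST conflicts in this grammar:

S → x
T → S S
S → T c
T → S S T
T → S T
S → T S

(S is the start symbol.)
FIRST sets of the non-terminals at (or reachable through a nullable prefix from) the front of some alternative:
  FIRST(T) = { 'x' }
  FIRST(S) = { 'x' }

Productions for S:
  S → x: FIRST = { 'x' }
  S → T c: FIRST = { 'x' }
  S → T S: FIRST = { 'x' }
Productions for T:
  T → S S: FIRST = { 'x' }
  T → S S T: FIRST = { 'x' }
  T → S T: FIRST = { 'x' }

Conflict for S: S → x and S → T c
  Overlap: { 'x' }
Conflict for S: S → x and S → T S
  Overlap: { 'x' }
Conflict for S: S → T c and S → T S
  Overlap: { 'x' }
Conflict for T: T → S S and T → S S T
  Overlap: { 'x' }
Conflict for T: T → S S and T → S T
  Overlap: { 'x' }
Conflict for T: T → S S T and T → S T
  Overlap: { 'x' }

Answer: Yes. S → x / S → T c on { 'x' }; S → x / S → T S on { 'x' }; S → T c / S → T S on { 'x' }; T → S S / T → S S T on { 'x' }; T → S S / T → S T on { 'x' }; T → S S T / T → S T on { 'x' }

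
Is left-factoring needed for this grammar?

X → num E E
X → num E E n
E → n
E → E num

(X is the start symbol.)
Yes, X has productions with common prefix 'num E E'

Left-factoring is needed when two productions for the same non-terminal
share a common prefix on the right-hand side.

Productions for X:
  X → num E E
  X → num E E n
Productions for E:
  E → n
  E → E num

Found common prefix 'num E E' in productions for X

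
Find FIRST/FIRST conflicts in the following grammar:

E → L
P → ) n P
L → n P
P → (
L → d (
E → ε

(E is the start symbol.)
No FIRST/FIRST conflicts.

A FIRST/FIRST conflict occurs when two productions N → α and N → β for the same non-terminal have FIRST(α) ∩ FIRST(β) ≠ ∅ (with ε ∈ FIRST of a nullable right-hand side, so two nullable alternatives also conflict).

FIRST sets of the non-terminals at (or reachable through a nullable prefix from) the front of some alternative:
  FIRST(L) = { 'd', 'n' }

Productions for E:
  E → L: FIRST = { 'd', 'n' }
  E → ε: FIRST = { ε }
Productions for P:
  P → ) n P: FIRST = { ')' }
  P → (: FIRST = { '(' }
Productions for L:
  L → n P: FIRST = { 'n' }
  L → d (: FIRST = { 'd' }

All alternatives of each non-terminal have pairwise disjoint FIRST sets.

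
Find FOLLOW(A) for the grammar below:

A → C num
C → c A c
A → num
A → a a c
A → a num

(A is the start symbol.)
{ $, 'c' }

A is the start symbol, so $ ∈ FOLLOW(A).
In C → c A c: A is followed by c, add FIRST(c) \ {ε} = { 'c' }

Taking the union: FOLLOW(A) = { $, 'c' }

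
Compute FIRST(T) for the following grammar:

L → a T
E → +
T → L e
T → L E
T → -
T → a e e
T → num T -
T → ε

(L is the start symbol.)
To compute FIRST(T), examine every production with T on the left-hand side, reading each right-hand side left to right until a non-nullable symbol is reached.

FIRST sets of the other non-terminals involved (by the same procedure, iterated to a fixed point):
  FIRST(L) = { 'a' }

From T → L e:
  - L is a non-terminal: add FIRST(L) \ {ε} = { 'a' }
    L is not nullable, so stop
From T → L E:
  - L is a non-terminal: add FIRST(L) \ {ε} = { 'a' }
    L is not nullable, so stop
From T → -:
  - '-' is a terminal: add '-' and stop
From T → a e e:
  - a is a terminal: add 'a' and stop
From T → num T -:
  - num is a terminal: add 'num' and stop
From T → ε:
  - ε-production, so ε ∈ FIRST(T)

Collecting: FIRST(T) = { '-', 'a', 'num', ε }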